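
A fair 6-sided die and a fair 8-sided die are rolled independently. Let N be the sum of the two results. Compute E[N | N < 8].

P(N < 8) = 7/16.
Σ over the event: 2·1/48 + 3·1/24 + 4·1/16 + 5·1/12 + 6·5/48 + 7·1/8 = 7/3.
E[N | N < 8] = (7/3) / (7/16) = 16/3.

16/3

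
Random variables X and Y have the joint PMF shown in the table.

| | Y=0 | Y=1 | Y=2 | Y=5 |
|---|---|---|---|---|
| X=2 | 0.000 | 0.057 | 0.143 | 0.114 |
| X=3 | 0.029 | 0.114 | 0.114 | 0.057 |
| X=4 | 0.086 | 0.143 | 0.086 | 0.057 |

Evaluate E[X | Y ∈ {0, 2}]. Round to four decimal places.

3.0633

P(Y ∈ {0, 2}) = 0.458.
Σ X·P over the event = 2·(0.143) + 3·(0.029) + 3·(0.114) + 4·(0.086) + 4·(0.086) = 1.403.
E[X | Y ∈ {0, 2}] = (1.403) / (0.458) = 3.0633.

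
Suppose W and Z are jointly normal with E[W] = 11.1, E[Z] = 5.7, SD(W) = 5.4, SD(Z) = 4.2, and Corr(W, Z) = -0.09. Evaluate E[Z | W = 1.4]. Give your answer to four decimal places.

6.3790

The regression of Z on W has slope ρ·σ_Z/σ_W and passes through (μ_W, μ_Z).
E[Z | W=1.4] = 5.7 + (-0.09)·(4.2/5.4)·(1.4 − (11.1)) = 5.7 + (-0.07)·(-9.7) = 6.3790.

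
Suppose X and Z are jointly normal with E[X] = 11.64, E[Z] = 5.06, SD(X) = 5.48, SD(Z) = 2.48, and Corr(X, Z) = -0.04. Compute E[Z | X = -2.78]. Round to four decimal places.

5.3210

The regression of Z on X has slope ρ·σ_Z/σ_X and passes through (μ_X, μ_Z).
E[Z | X=-2.78] = 5.06 + (-0.04)·(2.48/5.48)·(-2.78 − (11.64)) = 5.06 + (-0.018102)·(-14.42) = 5.3210.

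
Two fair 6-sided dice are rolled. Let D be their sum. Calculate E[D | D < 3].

2

P(D < 3) = 1/36.
Σ over the event: 2·1/36 = 1/18.
E[D | D < 3] = (1/18) / (1/36) = 2.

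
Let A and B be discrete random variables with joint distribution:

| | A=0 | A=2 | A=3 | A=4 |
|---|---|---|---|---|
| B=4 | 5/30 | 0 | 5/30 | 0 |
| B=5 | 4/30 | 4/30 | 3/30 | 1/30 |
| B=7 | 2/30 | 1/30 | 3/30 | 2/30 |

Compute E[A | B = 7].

19/8

P(B = 7) = 4/15.
Σ A·P over the event = 0·(2/30) + 2·(1/30) + 3·(3/30) + 4·(2/30) = 19/30.
E[A | B = 7] = (19/30) / (4/15) = 19/8.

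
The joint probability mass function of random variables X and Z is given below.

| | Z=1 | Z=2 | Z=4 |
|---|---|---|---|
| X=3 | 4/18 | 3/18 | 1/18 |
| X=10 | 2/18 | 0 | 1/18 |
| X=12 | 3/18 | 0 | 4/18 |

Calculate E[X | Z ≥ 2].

70/9

P(Z ≥ 2) = 1/2.
Σ X·P over the event = 3·(3/18) + 3·(1/18) + 10·(1/18) + 12·(4/18) = 35/9.
E[X | Z ≥ 2] = (35/9) / (1/2) = 70/9.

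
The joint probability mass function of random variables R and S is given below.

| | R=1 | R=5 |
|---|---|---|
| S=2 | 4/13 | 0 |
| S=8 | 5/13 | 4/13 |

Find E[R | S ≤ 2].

1

P(S ≤ 2) = 4/13.
Σ R·P over the event = 1·(4/13) = 4/13.
E[R | S ≤ 2] = (4/13) / (4/13) = 1.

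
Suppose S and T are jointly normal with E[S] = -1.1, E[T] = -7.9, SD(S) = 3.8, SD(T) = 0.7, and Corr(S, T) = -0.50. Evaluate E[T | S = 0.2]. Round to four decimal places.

-8.0197

E[T | S=x] = μ_T + ρ(σ_T/σ_S)(x − μ_S) for jointly normal variables.
E[T | S=0.2] = -7.9 + (-0.50)·(0.7/3.8)·(0.2 − (-1.1)) = -7.9 + (-0.092105)·(1.3) = -8.0197.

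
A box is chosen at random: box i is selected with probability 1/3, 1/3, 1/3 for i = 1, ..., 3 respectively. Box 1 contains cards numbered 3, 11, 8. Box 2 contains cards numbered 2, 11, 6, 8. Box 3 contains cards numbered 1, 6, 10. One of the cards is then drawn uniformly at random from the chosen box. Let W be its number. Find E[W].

79/12

E[W | box 1] = (3+11+8)/3 = 22/3.
E[W | box 2] = (2+11+6+8)/4 = 27/4.
E[W | box 3] = (1+6+10)/3 = 17/3.
By the law of total expectation,
E[W] = (1/3)·(22/3) + (1/3)·(27/4) + (1/3)·(17/3) = 79/12.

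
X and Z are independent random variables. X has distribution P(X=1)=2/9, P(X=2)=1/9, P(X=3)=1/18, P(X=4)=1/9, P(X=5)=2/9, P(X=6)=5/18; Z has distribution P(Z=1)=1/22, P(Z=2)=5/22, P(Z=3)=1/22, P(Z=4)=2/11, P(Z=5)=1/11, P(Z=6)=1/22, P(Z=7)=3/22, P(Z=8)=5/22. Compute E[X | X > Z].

P(X > Z) = 131/396.
Summing X·P(x,y) over outcomes with X > Z gives 172/99.
E[X | X > Z] = (172/99) / (131/396) = 688/131.

688/131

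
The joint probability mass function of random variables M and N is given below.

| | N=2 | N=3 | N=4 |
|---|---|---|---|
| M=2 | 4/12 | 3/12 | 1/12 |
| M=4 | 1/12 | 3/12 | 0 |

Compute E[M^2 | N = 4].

P(N = 4) = 1/12.
Σ M^2·P over the event = 4·(1/12) = 1/3.
E[M^2 | N = 4] = (1/3) / (1/12) = 4.

4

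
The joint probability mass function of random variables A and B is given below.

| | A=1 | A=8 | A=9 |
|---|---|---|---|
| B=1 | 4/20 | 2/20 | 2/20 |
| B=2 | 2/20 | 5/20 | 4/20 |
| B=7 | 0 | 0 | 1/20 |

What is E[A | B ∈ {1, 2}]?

116/19

P(B ∈ {1, 2}) = 19/20.
Σ A·P over the event = 1·(4/20) + 1·(2/20) + 8·(2/20) + 8·(5/20) + 9·(2/20) + 9·(4/20) = 29/5.
E[A | B ∈ {1, 2}] = (29/5) / (19/20) = 116/19.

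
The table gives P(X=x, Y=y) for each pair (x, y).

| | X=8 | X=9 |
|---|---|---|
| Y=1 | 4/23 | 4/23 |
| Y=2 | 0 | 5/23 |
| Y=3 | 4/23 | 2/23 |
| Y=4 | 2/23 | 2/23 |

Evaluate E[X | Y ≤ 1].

P(Y ≤ 1) = 8/23.
Summing X·P(X=x,Y=y) over the conditioning event gives 68/23.
E[X | Y ≤ 1] = (68/23) / (8/23) = 17/2.

17/2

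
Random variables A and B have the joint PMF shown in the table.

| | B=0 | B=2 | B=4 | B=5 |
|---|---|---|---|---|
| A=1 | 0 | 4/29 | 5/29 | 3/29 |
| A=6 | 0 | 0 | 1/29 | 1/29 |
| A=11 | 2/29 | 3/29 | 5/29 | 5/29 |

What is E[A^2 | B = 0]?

P(B = 0) = 2/29.
Σ A^2·P over the event = 121·(2/29) = 242/29.
E[A^2 | B = 0] = (242/29) / (2/29) = 121.

121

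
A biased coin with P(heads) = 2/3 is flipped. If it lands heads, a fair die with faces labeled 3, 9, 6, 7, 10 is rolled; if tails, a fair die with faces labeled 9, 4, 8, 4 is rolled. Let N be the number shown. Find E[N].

27/4

E[N | heads] = (3+9+6+7+10)/5 = 7.
E[N | tails] = (9+4+8+4)/4 = 25/4.
E[N] = (2/3)·(7) + (1/3)·(25/4) = 27/4.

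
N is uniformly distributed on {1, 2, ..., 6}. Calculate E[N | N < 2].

1

Given N < 2, N is equally likely to be any of {1}.
E[N | N < 2] = (1) / 1 = 1.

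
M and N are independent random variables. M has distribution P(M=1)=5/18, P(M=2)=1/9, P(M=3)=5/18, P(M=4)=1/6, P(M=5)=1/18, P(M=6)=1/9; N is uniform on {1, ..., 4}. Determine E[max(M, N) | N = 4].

P(N = 4) = 1/4.
Summing max(M,N)·P(x,y) over outcomes with N = 4 gives 77/72.
E[max(M, N) | N = 4] = (77/72) / (1/4) = 77/18.

77/18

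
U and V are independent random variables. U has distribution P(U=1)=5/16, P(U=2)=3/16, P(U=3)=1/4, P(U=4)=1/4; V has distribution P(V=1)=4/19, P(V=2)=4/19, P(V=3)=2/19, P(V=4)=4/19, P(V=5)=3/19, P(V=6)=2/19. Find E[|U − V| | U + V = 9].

9/5

P(U + V = 9) = 5/76.
Summing |U−V|·P(x,y) over outcomes with U + V = 9 gives 9/76.
E[|U − V| | U + V = 9] = (9/76) / (5/76) = 9/5.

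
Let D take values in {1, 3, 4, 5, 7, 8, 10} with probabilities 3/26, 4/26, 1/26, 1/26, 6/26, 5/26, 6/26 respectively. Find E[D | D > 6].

P(D > 6) = 17/26.
Σ over the event: 7·3/13 + 8·5/26 + 10·3/13 = 71/13.
E[D | D > 6] = (71/13) / (17/26) = 142/17.

142/17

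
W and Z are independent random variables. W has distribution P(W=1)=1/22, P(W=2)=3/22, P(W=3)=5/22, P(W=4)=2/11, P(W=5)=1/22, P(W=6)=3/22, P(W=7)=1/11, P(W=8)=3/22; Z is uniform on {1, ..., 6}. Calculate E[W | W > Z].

211/37

P(W > Z) = 37/66.
Summing W·P(x,y) over outcomes with W > Z gives 211/66.
E[W | W > Z] = (211/66) / (37/66) = 211/37.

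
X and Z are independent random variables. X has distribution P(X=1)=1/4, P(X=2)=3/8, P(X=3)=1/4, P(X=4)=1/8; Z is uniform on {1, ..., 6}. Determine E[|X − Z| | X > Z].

3/2

P(X > Z) = 5/24.
Summing |X−Z|·P(x,y) over outcomes with X > Z gives 5/16.
E[|X − Z| | X > Z] = (5/16) / (5/24) = 3/2.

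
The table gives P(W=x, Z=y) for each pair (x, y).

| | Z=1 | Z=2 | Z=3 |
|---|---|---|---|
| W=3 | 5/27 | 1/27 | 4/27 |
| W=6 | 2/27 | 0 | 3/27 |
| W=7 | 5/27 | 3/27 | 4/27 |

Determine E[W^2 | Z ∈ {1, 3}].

P(Z ∈ {1, 3}) = 23/27.
Σ W^2·P over the event = 9·(5/27) + 9·(4/27) + 36·(2/27) + 36·(3/27) + 49·(5/27) + 49·(4/27) = 26.
E[W^2 | Z ∈ {1, 3}] = (26) / (23/27) = 702/23.

702/23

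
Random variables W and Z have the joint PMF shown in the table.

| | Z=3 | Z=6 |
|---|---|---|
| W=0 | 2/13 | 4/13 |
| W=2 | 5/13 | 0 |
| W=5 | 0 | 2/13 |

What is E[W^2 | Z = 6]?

25/3

P(Z = 6) = 6/13.
Σ W^2·P over the event = 0·(4/13) + 25·(2/13) = 50/13.
E[W^2 | Z = 6] = (50/13) / (6/13) = 25/3.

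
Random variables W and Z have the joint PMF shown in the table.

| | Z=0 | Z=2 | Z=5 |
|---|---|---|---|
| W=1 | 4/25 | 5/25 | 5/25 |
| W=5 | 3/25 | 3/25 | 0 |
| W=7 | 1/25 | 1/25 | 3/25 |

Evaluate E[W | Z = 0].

13/4

P(Z = 0) = 8/25.
Summing W·P(W=x,Z=y) over the conditioning event gives 26/25.
E[W | Z = 0] = (26/25) / (8/25) = 13/4.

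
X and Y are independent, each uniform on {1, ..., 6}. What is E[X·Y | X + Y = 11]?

30

Outcomes with X + Y = 11: (5,6), (6,5), each with probability 1/36.
E[X·Y | X + Y = 11] = (30 + 30) / 2 = 30.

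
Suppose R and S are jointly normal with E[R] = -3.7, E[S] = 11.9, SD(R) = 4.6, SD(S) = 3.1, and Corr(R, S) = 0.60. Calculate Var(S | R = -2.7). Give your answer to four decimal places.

For a bivariate normal, Var(S | R=x) = σ_S²(1 − ρ²).
Var(S | R=-2.7) = (3.1)²·(1 − (0.60)²) = 9.61·0.64 = 6.1504.

6.1504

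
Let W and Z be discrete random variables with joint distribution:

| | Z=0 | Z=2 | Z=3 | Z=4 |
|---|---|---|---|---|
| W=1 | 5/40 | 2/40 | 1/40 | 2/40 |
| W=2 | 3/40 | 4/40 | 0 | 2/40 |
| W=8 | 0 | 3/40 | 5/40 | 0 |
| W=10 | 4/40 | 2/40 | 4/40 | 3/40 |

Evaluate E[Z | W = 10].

P(W = 10) = 13/40.
Σ Z·P over the event = 0·(4/40) + 2·(2/40) + 3·(4/40) + 4·(3/40) = 7/10.
E[Z | W = 10] = (7/10) / (13/40) = 28/13.

28/13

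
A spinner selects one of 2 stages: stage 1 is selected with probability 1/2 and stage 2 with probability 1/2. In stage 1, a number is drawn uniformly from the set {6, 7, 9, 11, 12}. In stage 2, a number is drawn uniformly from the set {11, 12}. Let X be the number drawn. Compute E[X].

E[X | stage 1] = (6+7+9+11+12)/5 = 9.
E[X | stage 2] = (11+12)/2 = 23/2.
By the law of total expectation,
E[X] = (1/2)·(9) + (1/2)·(23/2) = 41/4.

41/4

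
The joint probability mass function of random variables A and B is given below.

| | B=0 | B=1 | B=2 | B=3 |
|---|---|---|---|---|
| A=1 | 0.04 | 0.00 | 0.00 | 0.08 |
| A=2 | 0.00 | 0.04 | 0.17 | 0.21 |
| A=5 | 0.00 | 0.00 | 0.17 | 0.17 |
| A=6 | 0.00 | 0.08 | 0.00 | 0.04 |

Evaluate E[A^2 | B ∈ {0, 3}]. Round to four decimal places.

P(B ∈ {0, 3}) = 0.54.
Summing A^2·P(A=x,B=y) over the conditioning event gives 6.65.
E[A^2 | B ∈ {0, 3}] = (6.65) / (0.54) = 12.3148.

12.3148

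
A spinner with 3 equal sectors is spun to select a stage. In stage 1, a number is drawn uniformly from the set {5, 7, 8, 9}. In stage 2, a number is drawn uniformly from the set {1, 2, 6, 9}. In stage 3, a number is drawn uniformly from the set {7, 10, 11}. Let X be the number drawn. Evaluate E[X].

253/36

E[X | stage 1] = (5+7+8+9)/4 = 29/4.
E[X | stage 2] = (1+2+6+9)/4 = 9/2.
E[X | stage 3] = (7+10+11)/3 = 28/3.
E[X] = (1/3)·(29/4) + (1/3)·(9/2) + (1/3)·(28/3) = 253/36.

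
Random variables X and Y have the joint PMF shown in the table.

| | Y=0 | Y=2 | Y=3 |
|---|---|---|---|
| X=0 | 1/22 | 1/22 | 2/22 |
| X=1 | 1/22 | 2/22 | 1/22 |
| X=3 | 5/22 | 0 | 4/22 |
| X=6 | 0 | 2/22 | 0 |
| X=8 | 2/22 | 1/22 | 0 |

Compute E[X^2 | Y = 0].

58/3

P(Y = 0) = 9/22.
Σ X^2·P over the event = 0·(1/22) + 1·(1/22) + 9·(5/22) + 64·(2/22) = 87/11.
E[X^2 | Y = 0] = (87/11) / (9/22) = 58/3.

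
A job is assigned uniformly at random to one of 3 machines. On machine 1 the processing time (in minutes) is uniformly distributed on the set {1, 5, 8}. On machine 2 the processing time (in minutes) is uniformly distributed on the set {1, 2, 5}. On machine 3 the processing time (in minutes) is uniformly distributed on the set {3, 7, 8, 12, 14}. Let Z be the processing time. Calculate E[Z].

E[Z | machine 1] = (1+5+8)/3 = 14/3.
E[Z | machine 2] = (1+2+5)/3 = 8/3.
E[Z | machine 3] = (3+7+8+12+14)/5 = 44/5.
E[Z] = (1/3)·(14/3) + (1/3)·(8/3) + (1/3)·(44/5) = 242/45.

242/45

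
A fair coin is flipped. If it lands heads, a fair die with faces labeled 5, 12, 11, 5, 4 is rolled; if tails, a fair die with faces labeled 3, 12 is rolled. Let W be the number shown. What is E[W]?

149/20

E[W | heads] = (5+12+11+5+4)/5 = 37/5.
E[W | tails] = (3+12)/2 = 15/2.
By the law of total expectation,
E[W] = (1/2)·(37/5) + (1/2)·(15/2) = 149/20.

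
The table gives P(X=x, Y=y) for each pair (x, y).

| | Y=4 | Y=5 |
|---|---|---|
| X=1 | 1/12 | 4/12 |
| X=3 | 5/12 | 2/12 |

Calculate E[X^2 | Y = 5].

11/3

P(Y = 5) = 1/2.
Σ X^2·P over the event = 1·(4/12) + 9·(2/12) = 11/6.
E[X^2 | Y = 5] = (11/6) / (1/2) = 11/3.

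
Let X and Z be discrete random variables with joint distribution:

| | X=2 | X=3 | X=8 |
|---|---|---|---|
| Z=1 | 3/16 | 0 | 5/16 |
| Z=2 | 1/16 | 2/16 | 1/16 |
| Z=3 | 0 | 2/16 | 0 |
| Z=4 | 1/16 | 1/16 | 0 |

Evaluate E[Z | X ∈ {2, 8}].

16/11

P(X ∈ {2, 8}) = 11/16.
Summing Z·P(X=x,Z=y) over the conditioning event gives 1.
E[Z | X ∈ {2, 8}] = (1) / (11/16) = 16/11.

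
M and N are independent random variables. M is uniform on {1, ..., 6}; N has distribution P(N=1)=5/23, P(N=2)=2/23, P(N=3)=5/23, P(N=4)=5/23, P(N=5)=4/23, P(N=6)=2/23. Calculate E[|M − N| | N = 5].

P(N = 5) = 4/23.
Summing |M−N|·P(x,y) over outcomes with N = 5 gives 22/69.
E[|M − N| | N = 5] = (22/69) / (4/23) = 11/6.

11/6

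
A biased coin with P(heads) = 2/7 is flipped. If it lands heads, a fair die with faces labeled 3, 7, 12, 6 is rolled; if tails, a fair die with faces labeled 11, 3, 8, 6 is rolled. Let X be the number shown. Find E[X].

7

E[X | heads] = (3+7+12+6)/4 = 7.
E[X | tails] = (11+3+8+6)/4 = 7.
E[X] = (2/7)·(7) + (5/7)·(7) = 7.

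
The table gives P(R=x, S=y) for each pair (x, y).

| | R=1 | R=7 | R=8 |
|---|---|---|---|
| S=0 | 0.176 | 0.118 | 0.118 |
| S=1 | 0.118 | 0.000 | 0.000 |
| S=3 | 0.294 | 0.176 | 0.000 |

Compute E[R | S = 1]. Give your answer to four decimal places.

1.0000

P(S = 1) = 0.118.
Σ R·P over the event = 1·(0.118) = 0.118.
E[R | S = 1] = (0.118) / (0.118) = 1.0000.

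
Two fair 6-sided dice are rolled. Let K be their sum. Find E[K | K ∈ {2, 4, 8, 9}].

P(K ∈ {2, 4, 8, 9}) = 13/36.
Σ over the event: 2·1/36 + 4·1/12 + 8·5/36 + 9·1/9 = 5/2.
E[K | K ∈ {2, 4, 8, 9}] = (5/2) / (13/36) = 90/13.

90/13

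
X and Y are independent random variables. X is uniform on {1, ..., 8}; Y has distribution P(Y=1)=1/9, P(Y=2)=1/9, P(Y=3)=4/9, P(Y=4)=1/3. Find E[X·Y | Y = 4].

P(Y = 4) = 1/3.
Summing XY·P(x,y) over outcomes with Y = 4 gives 6.
E[X·Y | Y = 4] = (6) / (1/3) = 18.

18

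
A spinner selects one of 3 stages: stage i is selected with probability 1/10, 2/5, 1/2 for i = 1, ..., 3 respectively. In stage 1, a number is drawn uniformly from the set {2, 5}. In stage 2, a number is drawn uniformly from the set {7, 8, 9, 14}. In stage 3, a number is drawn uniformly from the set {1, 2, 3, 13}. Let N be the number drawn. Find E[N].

E[N | stage 1] = (2+5)/2 = 7/2.
E[N | stage 2] = (7+8+9+14)/4 = 19/2.
E[N | stage 3] = (1+2+3+13)/4 = 19/4.
E[N] = (1/10)·(7/2) + (2/5)·(19/2) + (1/2)·(19/4) = 261/40.

261/40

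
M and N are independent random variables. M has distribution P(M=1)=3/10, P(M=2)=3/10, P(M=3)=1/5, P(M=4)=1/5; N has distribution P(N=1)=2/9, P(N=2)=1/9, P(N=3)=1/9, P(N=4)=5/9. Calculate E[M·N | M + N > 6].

152/11

P(M + N > 6) = 11/45.
Summing MN·P(x,y) over outcomes with M + N > 6 gives 152/45.
E[M·N | M + N > 6] = (152/45) / (11/45) = 152/11.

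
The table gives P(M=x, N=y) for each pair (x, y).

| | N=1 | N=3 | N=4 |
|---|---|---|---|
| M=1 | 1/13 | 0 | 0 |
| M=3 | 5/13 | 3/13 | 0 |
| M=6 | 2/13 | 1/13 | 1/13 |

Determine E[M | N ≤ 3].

43/12

P(N ≤ 3) = 12/13.
Summing M·P(M=x,N=y) over the conditioning event gives 43/13.
E[M | N ≤ 3] = (43/13) / (12/13) = 43/12.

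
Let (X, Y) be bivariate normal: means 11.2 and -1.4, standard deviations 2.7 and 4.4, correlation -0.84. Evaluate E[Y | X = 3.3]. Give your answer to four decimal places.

For a bivariate normal, E[Y | X=x] = μ_Y + ρ·(σ_Y/σ_X)·(x − μ_X).
E[Y | X=3.3] = -1.4 + (-0.84)·(4.4/2.7)·(3.3 − (11.2)) = -1.4 + (-1.36889)·(-7.9) = 9.4142.

9.4142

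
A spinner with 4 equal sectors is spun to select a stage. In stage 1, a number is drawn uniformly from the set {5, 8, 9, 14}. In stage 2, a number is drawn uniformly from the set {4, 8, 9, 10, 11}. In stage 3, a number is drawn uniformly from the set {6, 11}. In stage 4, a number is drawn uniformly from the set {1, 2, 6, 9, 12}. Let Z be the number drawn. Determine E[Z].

E[Z | stage 1] = (5+8+9+14)/4 = 9.
E[Z | stage 2] = (4+8+9+10+11)/5 = 42/5.
E[Z | stage 3] = (6+11)/2 = 17/2.
E[Z | stage 4] = (1+2+6+9+12)/5 = 6.
By the law of total expectation,
E[Z] = (1/4)·(9) + (1/4)·(42/5) + (1/4)·(17/2) + (1/4)·(6) = 319/40.

319/40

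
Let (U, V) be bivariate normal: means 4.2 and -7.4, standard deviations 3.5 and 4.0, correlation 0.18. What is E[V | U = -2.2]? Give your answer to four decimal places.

The regression of V on U has slope ρ·σ_V/σ_U and passes through (μ_U, μ_V).
E[V | U=-2.2] = -7.4 + (0.18)·(4.0/3.5)·(-2.2 − (4.2)) = -7.4 + (0.205714)·(-6.4) = -8.7166.

-8.7166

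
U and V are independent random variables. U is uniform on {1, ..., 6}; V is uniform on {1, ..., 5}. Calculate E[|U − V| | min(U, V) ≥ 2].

3/2

P(min(U, V) ≥ 2) = 2/3.
Summing |U−V|·P(x,y) over outcomes with min(U, V) ≥ 2 gives 1.
E[|U − V| | min(U, V) ≥ 2] = (1) / (2/3) = 3/2.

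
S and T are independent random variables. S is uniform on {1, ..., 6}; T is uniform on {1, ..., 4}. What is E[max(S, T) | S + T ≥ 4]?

P(S + T ≥ 4) = 7/8.
Summing max(S,T)·P(x,y) over outcomes with S + T ≥ 4 gives 89/24.
E[max(S, T) | S + T ≥ 4] = (89/24) / (7/8) = 89/21.

89/21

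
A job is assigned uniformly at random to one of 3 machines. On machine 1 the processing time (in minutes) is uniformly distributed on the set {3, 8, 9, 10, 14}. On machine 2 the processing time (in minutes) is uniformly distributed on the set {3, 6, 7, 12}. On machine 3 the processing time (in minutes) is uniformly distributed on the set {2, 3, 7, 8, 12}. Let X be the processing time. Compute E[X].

37/5

E[X | machine 1] = (3+8+9+10+14)/5 = 44/5.
E[X | machine 2] = (3+6+7+12)/4 = 7.
E[X | machine 3] = (2+3+7+8+12)/5 = 32/5.
By the law of total expectation,
E[X] = (1/3)·(44/5) + (1/3)·(7) + (1/3)·(32/5) = 37/5.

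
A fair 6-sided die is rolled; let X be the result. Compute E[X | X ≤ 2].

Given X ≤ 2, X is equally likely to be any of {1, 2}.
E[X | X ≤ 2] = (1 + 2) / 2 = 3/2.

3/2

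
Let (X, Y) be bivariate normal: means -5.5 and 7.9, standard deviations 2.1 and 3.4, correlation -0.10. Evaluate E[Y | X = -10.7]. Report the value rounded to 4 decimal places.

8.7419

E[Y | X=x] = μ_Y + ρ(σ_Y/σ_X)(x − μ_X) for jointly normal variables.
E[Y | X=-10.7] = 7.9 + (-0.10)·(3.4/2.1)·(-10.7 − (-5.5)) = 7.9 + (-0.1619)·(-5.2) = 8.7419.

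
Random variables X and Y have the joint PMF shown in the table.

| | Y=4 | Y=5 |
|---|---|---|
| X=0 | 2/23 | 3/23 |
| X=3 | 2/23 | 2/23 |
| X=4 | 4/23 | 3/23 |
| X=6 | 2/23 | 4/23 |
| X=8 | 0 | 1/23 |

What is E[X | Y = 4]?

P(Y = 4) = 10/23.
Σ X·P over the event = 0·(2/23) + 3·(2/23) + 4·(4/23) + 6·(2/23) = 34/23.
E[X | Y = 4] = (34/23) / (10/23) = 17/5.

17/5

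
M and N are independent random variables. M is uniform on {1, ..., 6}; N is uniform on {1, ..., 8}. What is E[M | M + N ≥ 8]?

P(M + N ≥ 8) = 9/16.
Summing M·P(x,y) over outcomes with M + N ≥ 8 gives 7/3.
E[M | M + N ≥ 8] = (7/3) / (9/16) = 112/27.

112/27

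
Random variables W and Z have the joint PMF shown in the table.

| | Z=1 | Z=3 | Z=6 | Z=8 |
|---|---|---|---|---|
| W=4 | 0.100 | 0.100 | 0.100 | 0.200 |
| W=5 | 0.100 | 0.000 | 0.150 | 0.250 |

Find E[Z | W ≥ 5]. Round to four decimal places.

P(W ≥ 5) = 0.500.
Σ Z·P over the event = 1·(0.100) + 6·(0.150) + 8·(0.250) = 3.000.
E[Z | W ≥ 5] = (3.000) / (0.500) = 6.0000.

6.0000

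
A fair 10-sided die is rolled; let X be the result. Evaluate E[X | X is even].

6

Given X is even, X is equally likely to be any of {2, 4, 6, 8, 10}.
E[X | X is even] = (2 + 4 + 6 + 8 + 10) / 5 = 6.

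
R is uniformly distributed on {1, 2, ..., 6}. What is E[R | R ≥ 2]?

Given R ≥ 2, R is equally likely to be any of {2, 3, 4, 5, 6}.
E[R | R ≥ 2] = (2 + 3 + 4 + 5 + 6) / 5 = 4.

4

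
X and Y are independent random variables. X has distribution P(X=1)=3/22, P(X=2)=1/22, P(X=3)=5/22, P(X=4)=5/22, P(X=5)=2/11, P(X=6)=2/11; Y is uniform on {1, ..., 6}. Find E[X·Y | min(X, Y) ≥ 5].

P(min(X, Y) ≥ 5) = 4/33.
Summing XY·P(x,y) over outcomes with min(X, Y) ≥ 5 gives 11/3.
E[X·Y | min(X, Y) ≥ 5] = (11/3) / (4/33) = 121/4.

121/4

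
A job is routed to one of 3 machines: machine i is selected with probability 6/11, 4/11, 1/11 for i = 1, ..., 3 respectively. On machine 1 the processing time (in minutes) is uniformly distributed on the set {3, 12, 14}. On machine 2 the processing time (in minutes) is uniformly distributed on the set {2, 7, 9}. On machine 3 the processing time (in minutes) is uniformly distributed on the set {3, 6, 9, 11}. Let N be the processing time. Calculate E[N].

357/44

E[N | machine 1] = (3+12+14)/3 = 29/3.
E[N | machine 2] = (2+7+9)/3 = 6.
E[N | machine 3] = (3+6+9+11)/4 = 29/4.
E[N] = (6/11)·(29/3) + (4/11)·(6) + (1/11)·(29/4) = 357/44.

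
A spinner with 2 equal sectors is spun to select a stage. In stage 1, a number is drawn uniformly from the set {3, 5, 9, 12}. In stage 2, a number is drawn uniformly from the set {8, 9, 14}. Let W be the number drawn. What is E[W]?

211/24

E[W | stage 1] = (3+5+9+12)/4 = 29/4.
E[W | stage 2] = (8+9+14)/3 = 31/3.
E[W] = (1/2)·(29/4) + (1/2)·(31/3) = 211/24.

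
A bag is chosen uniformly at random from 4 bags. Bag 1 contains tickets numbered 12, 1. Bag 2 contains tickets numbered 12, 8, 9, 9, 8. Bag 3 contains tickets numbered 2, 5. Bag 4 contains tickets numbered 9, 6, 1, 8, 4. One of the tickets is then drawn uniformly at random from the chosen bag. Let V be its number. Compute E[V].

31/5

E[V | bag 1] = (12+1)/2 = 13/2.
E[V | bag 2] = (12+8+9+9+8)/5 = 46/5.
E[V | bag 3] = (2+5)/2 = 7/2.
E[V | bag 4] = (9+6+1+8+4)/5 = 28/5.
By the law of total expectation,
E[V] = (1/4)·(13/2) + (1/4)·(46/5) + (1/4)·(7/2) + (1/4)·(28/5) = 31/5.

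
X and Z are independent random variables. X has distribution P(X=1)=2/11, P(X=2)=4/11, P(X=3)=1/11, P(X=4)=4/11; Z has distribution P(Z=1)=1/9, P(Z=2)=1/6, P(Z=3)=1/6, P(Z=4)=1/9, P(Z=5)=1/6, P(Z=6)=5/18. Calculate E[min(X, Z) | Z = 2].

20/11

P(Z = 2) = 1/6.
Summing min(X,Z)·P(x,y) over outcomes with Z = 2 gives 10/33.
E[min(X, Z) | Z = 2] = (10/33) / (1/6) = 20/11.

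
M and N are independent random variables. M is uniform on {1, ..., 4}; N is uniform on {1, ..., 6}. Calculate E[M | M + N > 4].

25/9

P(M + N > 4) = 3/4.
Summing M·P(x,y) over outcomes with M + N > 4 gives 25/12.
E[M | M + N > 4] = (25/12) / (3/4) = 25/9.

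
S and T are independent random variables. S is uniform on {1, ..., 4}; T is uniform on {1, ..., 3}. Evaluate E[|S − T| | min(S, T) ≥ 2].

5/6

P(min(S, T) ≥ 2) = 1/2.
Summing |S−T|·P(x,y) over outcomes with min(S, T) ≥ 2 gives 5/12.
E[|S − T| | min(S, T) ≥ 2] = (5/12) / (1/2) = 5/6.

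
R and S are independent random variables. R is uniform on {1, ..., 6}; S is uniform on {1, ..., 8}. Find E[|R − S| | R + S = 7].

Outcomes with R + S = 7: (1,6), (2,5), (3,4), (4,3), (5,2), (6,1), each with probability 1/48.
E[|R − S| | R + S = 7] = (5 + 3 + 1 + 1 + 3 + 5) / 6 = 3.

3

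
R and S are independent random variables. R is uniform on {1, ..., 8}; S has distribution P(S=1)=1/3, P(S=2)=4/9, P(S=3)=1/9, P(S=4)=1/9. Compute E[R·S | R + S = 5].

46/9

P(R + S = 5) = 1/8.
Summing RS·P(x,y) over outcomes with R + S = 5 gives 23/36.
E[R·S | R + S = 5] = (23/36) / (1/8) = 46/9.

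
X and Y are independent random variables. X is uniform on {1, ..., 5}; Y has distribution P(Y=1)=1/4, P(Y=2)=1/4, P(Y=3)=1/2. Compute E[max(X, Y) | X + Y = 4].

11/4

P(X + Y = 4) = 1/5.
Summing max(X,Y)·P(x,y) over outcomes with X + Y = 4 gives 11/20.
E[max(X, Y) | X + Y = 4] = (11/20) / (1/5) = 11/4.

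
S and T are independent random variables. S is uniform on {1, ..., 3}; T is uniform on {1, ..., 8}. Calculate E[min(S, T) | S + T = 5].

P(S + T = 5) = 1/8.
Summing min(S,T)·P(x,y) over outcomes with S + T = 5 gives 5/24.
E[min(S, T) | S + T = 5] = (5/24) / (1/8) = 5/3.

5/3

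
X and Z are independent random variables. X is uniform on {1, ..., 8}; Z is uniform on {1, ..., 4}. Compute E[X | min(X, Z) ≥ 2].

P(min(X, Z) ≥ 2) = 21/32.
Summing X·P(x,y) over outcomes with min(X, Z) ≥ 2 gives 105/32.
E[X | min(X, Z) ≥ 2] = (105/32) / (21/32) = 5.

5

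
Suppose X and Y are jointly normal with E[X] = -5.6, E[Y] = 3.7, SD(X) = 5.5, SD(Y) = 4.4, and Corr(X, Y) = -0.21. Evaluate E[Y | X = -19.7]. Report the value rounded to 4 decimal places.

The regression of Y on X has slope ρ·σ_Y/σ_X and passes through (μ_X, μ_Y).
E[Y | X=-19.7] = 3.7 + (-0.21)·(4.4/5.5)·(-19.7 − (-5.6)) = 3.7 + (-0.168)·(-14.1) = 6.0688.

6.0688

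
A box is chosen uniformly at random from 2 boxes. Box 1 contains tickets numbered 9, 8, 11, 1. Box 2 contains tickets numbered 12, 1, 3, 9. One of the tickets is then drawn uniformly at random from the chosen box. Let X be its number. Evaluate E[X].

E[X | box 1] = (9+8+11+1)/4 = 29/4.
E[X | box 2] = (12+1+3+9)/4 = 25/4.
By the law of total expectation,
E[X] = (1/2)·(29/4) + (1/2)·(25/4) = 27/4.

27/4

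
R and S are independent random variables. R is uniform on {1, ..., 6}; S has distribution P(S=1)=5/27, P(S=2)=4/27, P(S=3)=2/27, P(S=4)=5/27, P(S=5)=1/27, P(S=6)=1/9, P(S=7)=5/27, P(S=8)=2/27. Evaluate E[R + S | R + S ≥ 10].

260/23

P(R + S ≥ 10) = 23/81.
Summing (R+S)·P(x,y) over outcomes with R + S ≥ 10 gives 260/81.
E[R + S | R + S ≥ 10] = (260/81) / (23/81) = 260/23.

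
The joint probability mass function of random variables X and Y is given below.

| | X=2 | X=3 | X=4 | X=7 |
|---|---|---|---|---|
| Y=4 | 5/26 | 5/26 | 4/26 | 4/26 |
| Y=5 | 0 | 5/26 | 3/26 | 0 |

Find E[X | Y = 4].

P(Y = 4) = 9/13.
Σ X·P over the event = 2·(5/26) + 3·(5/26) + 4·(4/26) + 7·(4/26) = 69/26.
E[X | Y = 4] = (69/26) / (9/13) = 23/6.

23/6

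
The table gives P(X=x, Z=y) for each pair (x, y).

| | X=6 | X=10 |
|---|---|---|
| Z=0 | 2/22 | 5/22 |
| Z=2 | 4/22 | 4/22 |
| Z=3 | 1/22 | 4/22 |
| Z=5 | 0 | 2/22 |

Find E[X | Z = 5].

P(Z = 5) = 1/11.
Σ X·P over the event = 10·(2/22) = 10/11.
E[X | Z = 5] = (10/11) / (1/11) = 10.

10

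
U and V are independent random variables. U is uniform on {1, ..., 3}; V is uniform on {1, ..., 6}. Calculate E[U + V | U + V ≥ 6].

Outcomes with U + V ≥ 6: (1,5), (1,6), (2,4), (2,5), (2,6), (3,3), (3,4), (3,5), (3,6), each with probability 1/18.
E[U + V | U + V ≥ 6] = (6 + 7 + 6 + 7 + 8 + 6 + 7 + 8 + 9) / 9 = 64/9.

64/9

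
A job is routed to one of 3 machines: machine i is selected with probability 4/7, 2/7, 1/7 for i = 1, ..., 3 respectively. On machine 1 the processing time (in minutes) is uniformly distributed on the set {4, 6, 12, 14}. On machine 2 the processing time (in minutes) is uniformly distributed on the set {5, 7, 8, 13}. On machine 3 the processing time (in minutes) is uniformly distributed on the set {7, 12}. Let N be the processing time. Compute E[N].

E[N | machine 1] = (4+6+12+14)/4 = 9.
E[N | machine 2] = (5+7+8+13)/4 = 33/4.
E[N | machine 3] = (7+12)/2 = 19/2.
E[N] = (4/7)·(9) + (2/7)·(33/4) + (1/7)·(19/2) = 62/7.

62/7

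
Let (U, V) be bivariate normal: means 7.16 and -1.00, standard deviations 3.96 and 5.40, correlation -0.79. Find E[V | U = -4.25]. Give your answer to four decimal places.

For a bivariate normal, E[V | U=x] = μ_V + ρ·(σ_V/σ_U)·(x − μ_U).
E[V | U=-4.25] = -1.00 + (-0.79)·(5.40/3.96)·(-4.25 − (7.16)) = -1.00 + (-1.07727)·(-11.41) = 11.2917.

11.2917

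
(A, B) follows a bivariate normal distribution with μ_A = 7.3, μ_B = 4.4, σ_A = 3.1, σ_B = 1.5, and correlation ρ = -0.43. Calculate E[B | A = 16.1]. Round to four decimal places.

2.5690

The regression of B on A has slope ρ·σ_B/σ_A and passes through (μ_A, μ_B).
E[B | A=16.1] = 4.4 + (-0.43)·(1.5/3.1)·(16.1 − (7.3)) = 4.4 + (-0.208065)·(8.8) = 2.5690.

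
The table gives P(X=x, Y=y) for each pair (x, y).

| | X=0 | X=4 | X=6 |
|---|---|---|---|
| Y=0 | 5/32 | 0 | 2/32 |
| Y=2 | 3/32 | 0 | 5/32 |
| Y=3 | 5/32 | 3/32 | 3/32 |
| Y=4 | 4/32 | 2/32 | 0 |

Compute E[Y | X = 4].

17/5

P(X = 4) = 5/32.
Σ Y·P over the event = 3·(3/32) + 4·(2/32) = 17/32.
E[Y | X = 4] = (17/32) / (5/32) = 17/5.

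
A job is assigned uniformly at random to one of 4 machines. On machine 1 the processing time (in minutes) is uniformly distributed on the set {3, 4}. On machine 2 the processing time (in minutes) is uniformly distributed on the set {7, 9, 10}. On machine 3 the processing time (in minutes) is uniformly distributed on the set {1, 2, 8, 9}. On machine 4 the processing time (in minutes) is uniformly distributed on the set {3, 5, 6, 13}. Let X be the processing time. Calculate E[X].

E[X | machine 1] = (3+4)/2 = 7/2.
E[X | machine 2] = (7+9+10)/3 = 26/3.
E[X | machine 3] = (1+2+8+9)/4 = 5.
E[X | machine 4] = (3+5+6+13)/4 = 27/4.
By the law of total expectation,
E[X] = (1/4)·(7/2) + (1/4)·(26/3) + (1/4)·(5) + (1/4)·(27/4) = 287/48.

287/48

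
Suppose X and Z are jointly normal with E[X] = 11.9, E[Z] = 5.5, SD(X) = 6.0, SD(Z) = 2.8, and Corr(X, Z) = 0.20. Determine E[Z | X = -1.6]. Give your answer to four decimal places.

E[Z | X=x] = μ_Z + ρ(σ_Z/σ_X)(x − μ_X) for jointly normal variables.
E[Z | X=-1.6] = 5.5 + (0.20)·(2.8/6.0)·(-1.6 − (11.9)) = 5.5 + (0.093333)·(-13.5) = 4.2400.

4.2400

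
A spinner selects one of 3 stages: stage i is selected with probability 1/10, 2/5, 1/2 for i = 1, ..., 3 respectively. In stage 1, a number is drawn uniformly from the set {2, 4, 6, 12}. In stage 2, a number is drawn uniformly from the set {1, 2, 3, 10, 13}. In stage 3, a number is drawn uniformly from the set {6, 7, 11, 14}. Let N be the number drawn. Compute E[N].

767/100

E[N | stage 1] = (2+4+6+12)/4 = 6.
E[N | stage 2] = (1+2+3+10+13)/5 = 29/5.
E[N | stage 3] = (6+7+11+14)/4 = 19/2.
By the law of total expectation,
E[N] = (1/10)·(6) + (2/5)·(29/5) + (1/2)·(19/2) = 767/100.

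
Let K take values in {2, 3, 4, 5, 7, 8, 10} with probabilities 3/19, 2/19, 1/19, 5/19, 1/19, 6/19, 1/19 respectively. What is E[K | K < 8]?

4

P(K < 8) = 12/19.
Σ over the event: 2·3/19 + 3·2/19 + 4·1/19 + 5·5/19 + 7·1/19 = 48/19.
E[K | K < 8] = (48/19) / (12/19) = 4.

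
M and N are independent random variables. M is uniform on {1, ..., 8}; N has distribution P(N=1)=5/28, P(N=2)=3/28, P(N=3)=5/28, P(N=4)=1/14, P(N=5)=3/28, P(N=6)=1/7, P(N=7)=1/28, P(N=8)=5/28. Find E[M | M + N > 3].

990/211

P(M + N > 3) = 211/224.
Summing M·P(x,y) over outcomes with M + N > 3 gives 495/112.
E[M | M + N > 3] = (495/112) / (211/224) = 990/211.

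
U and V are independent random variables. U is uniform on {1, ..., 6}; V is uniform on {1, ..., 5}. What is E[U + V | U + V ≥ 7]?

P(U + V ≥ 7) = 1/2.
Summing (U+V)·P(x,y) over outcomes with U + V ≥ 7 gives 25/6.
E[U + V | U + V ≥ 7] = (25/6) / (1/2) = 25/3.

25/3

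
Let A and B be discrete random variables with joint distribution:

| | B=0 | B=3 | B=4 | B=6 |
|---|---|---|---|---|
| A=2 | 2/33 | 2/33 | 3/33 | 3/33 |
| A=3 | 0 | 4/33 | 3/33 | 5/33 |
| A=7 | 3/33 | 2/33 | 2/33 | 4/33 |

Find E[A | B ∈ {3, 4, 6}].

27/7

P(B ∈ {3, 4, 6}) = 28/33.
Summing A·P(A=x,B=y) over the conditioning event gives 36/11.
E[A | B ∈ {3, 4, 6}] = (36/11) / (28/33) = 27/7.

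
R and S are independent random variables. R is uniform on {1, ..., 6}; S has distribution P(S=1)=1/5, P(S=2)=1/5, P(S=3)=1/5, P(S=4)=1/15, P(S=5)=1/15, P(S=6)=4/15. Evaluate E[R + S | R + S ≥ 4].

P(R + S ≥ 4) = 9/10.
Summing (R+S)·P(x,y) over outcomes with R + S ≥ 4 gives 199/30.
E[R + S | R + S ≥ 4] = (199/30) / (9/10) = 199/27.

199/27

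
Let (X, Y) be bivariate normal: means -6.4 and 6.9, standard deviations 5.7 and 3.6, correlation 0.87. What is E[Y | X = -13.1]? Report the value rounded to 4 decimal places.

E[Y | X=x] = μ_Y + ρ(σ_Y/σ_X)(x − μ_X) for jointly normal variables.
E[Y | X=-13.1] = 6.9 + (0.87)·(3.6/5.7)·(-13.1 − (-6.4)) = 6.9 + (0.549474)·(-6.7) = 3.2185.

3.2185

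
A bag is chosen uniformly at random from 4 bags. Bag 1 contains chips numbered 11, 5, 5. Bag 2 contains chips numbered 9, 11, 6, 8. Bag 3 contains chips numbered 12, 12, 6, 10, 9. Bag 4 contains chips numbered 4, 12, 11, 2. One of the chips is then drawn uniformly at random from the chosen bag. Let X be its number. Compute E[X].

E[X | bag 1] = (11+5+5)/3 = 7.
E[X | bag 2] = (9+11+6+8)/4 = 17/2.
E[X | bag 3] = (12+12+6+10+9)/5 = 49/5.
E[X | bag 4] = (4+12+11+2)/4 = 29/4.
E[X] = (1/4)·(7) + (1/4)·(17/2) + (1/4)·(49/5) + (1/4)·(29/4) = 651/80.

651/80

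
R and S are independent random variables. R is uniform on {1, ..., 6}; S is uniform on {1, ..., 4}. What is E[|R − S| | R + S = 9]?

2

Outcomes with R + S = 9: (5,4), (6,3), each with probability 1/24.
E[|R − S| | R + S = 9] = (1 + 3) / 2 = 2.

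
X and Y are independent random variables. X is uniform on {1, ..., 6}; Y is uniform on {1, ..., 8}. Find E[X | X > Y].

14/3

P(X > Y) = 5/16.
Summing X·P(x,y) over outcomes with X > Y gives 35/24.
E[X | X > Y] = (35/24) / (5/16) = 14/3.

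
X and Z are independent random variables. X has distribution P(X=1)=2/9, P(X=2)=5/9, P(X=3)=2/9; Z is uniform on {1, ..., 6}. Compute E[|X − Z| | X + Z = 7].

3

P(X + Z = 7) = 1/6.
Summing |X−Z|·P(x,y) over outcomes with X + Z = 7 gives 1/2.
E[|X − Z| | X + Z = 7] = (1/2) / (1/6) = 3.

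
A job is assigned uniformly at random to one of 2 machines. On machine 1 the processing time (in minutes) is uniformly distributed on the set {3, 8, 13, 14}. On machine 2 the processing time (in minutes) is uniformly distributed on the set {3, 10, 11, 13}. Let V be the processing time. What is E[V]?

E[V | machine 1] = (3+8+13+14)/4 = 19/2.
E[V | machine 2] = (3+10+11+13)/4 = 37/4.
E[V] = (1/2)·(19/2) + (1/2)·(37/4) = 75/8.

75/8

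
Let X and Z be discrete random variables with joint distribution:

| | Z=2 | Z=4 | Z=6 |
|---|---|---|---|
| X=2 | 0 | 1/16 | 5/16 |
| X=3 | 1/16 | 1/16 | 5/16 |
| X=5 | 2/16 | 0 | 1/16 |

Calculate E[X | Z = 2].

13/3

P(Z = 2) = 3/16.
Σ X·P over the event = 3·(1/16) + 5·(2/16) = 13/16.
E[X | Z = 2] = (13/16) / (3/16) = 13/3.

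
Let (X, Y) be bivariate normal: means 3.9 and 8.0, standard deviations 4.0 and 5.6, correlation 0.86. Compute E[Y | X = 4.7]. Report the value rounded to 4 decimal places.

8.9632

The regression of Y on X has slope ρ·σ_Y/σ_X and passes through (μ_X, μ_Y).
E[Y | X=4.7] = 8.0 + (0.86)·(5.6/4.0)·(4.7 − (3.9)) = 8.0 + (1.204)·(0.8) = 8.9632.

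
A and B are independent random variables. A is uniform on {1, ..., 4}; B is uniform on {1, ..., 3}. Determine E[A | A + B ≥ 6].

Outcomes with A + B ≥ 6: (3,3), (4,2), (4,3), each with probability 1/12.
E[A | A + B ≥ 6] = (3 + 4 + 4) / 3 = 11/3.

11/3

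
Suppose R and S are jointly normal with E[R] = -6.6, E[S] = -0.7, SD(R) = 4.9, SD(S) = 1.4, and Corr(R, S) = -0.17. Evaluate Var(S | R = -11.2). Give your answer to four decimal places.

For a bivariate normal, Var(S | R=x) = σ_S²(1 − ρ²).
Var(S | R=-11.2) = (1.4)²·(1 − (-0.17)²) = 1.96·0.9711 = 1.9034.

1.9034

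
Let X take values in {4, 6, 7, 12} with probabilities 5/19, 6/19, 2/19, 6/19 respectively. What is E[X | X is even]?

128/17

P(X is even) = 17/19.
Σ over the event: 4·5/19 + 6·6/19 + 12·6/19 = 128/19.
E[X | X is even] = (128/19) / (17/19) = 128/17.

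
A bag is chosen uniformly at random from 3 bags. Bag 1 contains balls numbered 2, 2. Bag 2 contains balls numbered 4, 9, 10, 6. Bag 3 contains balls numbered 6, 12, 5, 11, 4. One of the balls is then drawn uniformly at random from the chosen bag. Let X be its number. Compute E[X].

337/60

E[X | bag 1] = (2+2)/2 = 2.
E[X | bag 2] = (4+9+10+6)/4 = 29/4.
E[X | bag 3] = (6+12+5+11+4)/5 = 38/5.
E[X] = (1/3)·(2) + (1/3)·(29/4) + (1/3)·(38/5) = 337/60.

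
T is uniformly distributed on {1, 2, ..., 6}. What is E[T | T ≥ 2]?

Given T ≥ 2, T is equally likely to be any of {2, 3, 4, 5, 6}.
E[T | T ≥ 2] = (2 + 3 + 4 + 5 + 6) / 5 = 4.

4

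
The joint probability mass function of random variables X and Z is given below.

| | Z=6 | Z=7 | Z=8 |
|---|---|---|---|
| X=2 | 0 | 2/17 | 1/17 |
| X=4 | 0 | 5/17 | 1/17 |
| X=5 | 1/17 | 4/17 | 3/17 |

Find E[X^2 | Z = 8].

P(Z = 8) = 5/17.
Σ X^2·P over the event = 4·(1/17) + 16·(1/17) + 25·(3/17) = 95/17.
E[X^2 | Z = 8] = (95/17) / (5/17) = 19.

19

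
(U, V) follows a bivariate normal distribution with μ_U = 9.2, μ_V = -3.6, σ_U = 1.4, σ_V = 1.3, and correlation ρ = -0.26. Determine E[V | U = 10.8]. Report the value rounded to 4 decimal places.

-3.9863

The regression of V on U has slope ρ·σ_V/σ_U and passes through (μ_U, μ_V).
E[V | U=10.8] = -3.6 + (-0.26)·(1.3/1.4)·(10.8 − (9.2)) = -3.6 + (-0.24143)·(1.6) = -3.9863.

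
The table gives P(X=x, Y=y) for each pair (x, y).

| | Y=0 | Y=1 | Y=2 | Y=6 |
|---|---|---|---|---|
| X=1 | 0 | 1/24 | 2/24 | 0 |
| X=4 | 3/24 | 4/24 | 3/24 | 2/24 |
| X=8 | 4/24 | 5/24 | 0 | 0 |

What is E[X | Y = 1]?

57/10

P(Y = 1) = 5/12.
Σ X·P over the event = 1·(1/24) + 4·(4/24) + 8·(5/24) = 19/8.
E[X | Y = 1] = (19/8) / (5/12) = 57/10.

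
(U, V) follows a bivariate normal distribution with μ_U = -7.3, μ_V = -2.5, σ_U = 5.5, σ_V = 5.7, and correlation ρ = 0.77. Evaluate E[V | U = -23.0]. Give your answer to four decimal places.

-15.0286

For a bivariate normal, E[V | U=x] = μ_V + ρ·(σ_V/σ_U)·(x − μ_U).
E[V | U=-23.0] = -2.5 + (0.77)·(5.7/5.5)·(-23.0 − (-7.3)) = -2.5 + (0.798)·(-15.7) = -15.0286.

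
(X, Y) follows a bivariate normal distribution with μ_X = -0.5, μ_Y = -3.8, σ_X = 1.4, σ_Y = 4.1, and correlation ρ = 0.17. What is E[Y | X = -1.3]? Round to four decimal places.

-4.1983

The regression of Y on X has slope ρ·σ_Y/σ_X and passes through (μ_X, μ_Y).
E[Y | X=-1.3] = -3.8 + (0.17)·(4.1/1.4)·(-1.3 − (-0.5)) = -3.8 + (0.49786)·(-0.8) = -4.1983.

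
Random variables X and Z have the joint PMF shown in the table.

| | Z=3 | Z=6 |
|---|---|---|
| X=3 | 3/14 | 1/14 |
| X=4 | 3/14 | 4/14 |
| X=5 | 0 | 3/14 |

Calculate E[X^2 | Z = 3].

P(Z = 3) = 3/7.
Summing X^2·P(X=x,Z=y) over the conditioning event gives 75/14.
E[X^2 | Z = 3] = (75/14) / (3/7) = 25/2.

25/2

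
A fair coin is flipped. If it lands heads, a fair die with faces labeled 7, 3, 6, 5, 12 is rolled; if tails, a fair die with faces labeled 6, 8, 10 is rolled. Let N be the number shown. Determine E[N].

E[N | heads] = (7+3+6+5+12)/5 = 33/5.
E[N | tails] = (6+8+10)/3 = 8.
E[N] = (1/2)·(33/5) + (1/2)·(8) = 73/10.

73/10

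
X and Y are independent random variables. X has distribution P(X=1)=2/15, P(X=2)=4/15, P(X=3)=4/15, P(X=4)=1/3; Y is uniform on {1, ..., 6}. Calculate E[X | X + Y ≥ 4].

P(X + Y ≥ 4) = 41/45.
Summing X·P(x,y) over outcomes with X + Y ≥ 4 gives 8/3.
E[X | X + Y ≥ 4] = (8/3) / (41/45) = 120/41.

120/41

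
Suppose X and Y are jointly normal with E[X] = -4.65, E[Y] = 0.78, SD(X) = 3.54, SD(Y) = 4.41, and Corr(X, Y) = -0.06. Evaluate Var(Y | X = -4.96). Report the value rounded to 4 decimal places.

19.3781

For a bivariate normal, Var(Y | X=x) = σ_Y²(1 − ρ²).
Var(Y | X=-4.96) = (4.41)²·(1 − (-0.06)²) = 19.4481·0.9964 = 19.3781.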